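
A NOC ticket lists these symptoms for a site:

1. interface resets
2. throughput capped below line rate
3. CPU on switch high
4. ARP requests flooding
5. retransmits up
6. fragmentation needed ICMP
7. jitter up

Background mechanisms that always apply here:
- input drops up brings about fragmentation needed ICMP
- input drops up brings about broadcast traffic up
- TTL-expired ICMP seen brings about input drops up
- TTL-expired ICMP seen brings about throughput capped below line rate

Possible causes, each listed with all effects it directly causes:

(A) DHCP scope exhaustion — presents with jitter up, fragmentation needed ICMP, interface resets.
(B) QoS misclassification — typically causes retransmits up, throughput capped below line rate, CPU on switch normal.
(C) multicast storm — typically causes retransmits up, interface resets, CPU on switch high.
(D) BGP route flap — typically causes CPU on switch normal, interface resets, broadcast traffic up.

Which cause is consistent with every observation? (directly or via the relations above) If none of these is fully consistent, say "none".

none

For each candidate, compare predicted effects to what was observed:
(A) DHCP scope exhaustion — interface resets +; throughput capped below line rate -; CPU on switch high -; ARP requests flooding -; retransmits up -; fragmentation needed ICMP +; jitter up +
(B) QoS misclassification — fails on interface resets, CPU on switch high, ARP requests flooding, fragmentation needed ICMP, jitter up (predicts CPU on switch normal, not CPU on switch high)
(C) multicast storm — interface resets +; throughput capped below line rate -; CPU on switch high +; ARP requests flooding -; retransmits up +; fragmentation needed ICMP -; jitter up -
(D) BGP route flap — interface resets +; throughput capped below line rate -; CPU on switch high -; ARP requests flooding -; retransmits up -; fragmentation needed ICMP -; jitter up -
No candidate is consistent with all observations.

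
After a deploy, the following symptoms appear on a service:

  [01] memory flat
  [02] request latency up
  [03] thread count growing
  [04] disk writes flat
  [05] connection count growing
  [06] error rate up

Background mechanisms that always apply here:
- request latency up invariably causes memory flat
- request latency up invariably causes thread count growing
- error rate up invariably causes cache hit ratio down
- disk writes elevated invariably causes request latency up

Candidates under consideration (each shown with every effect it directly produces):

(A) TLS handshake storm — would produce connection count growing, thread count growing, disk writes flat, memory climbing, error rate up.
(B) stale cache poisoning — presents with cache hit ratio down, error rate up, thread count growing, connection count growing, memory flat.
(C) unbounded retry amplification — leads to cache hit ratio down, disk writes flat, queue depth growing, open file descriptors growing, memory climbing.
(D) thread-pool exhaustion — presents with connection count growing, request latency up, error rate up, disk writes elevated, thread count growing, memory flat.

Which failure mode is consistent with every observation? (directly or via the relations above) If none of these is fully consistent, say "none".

none

Per-candidate check:
(A) TLS handshake storm — memory flat ✗; request latency up ✗; thread count growing ✓; disk writes flat ✓; connection count growing ✓; error rate up ✓
(B) stale cache poisoning — memory flat ✓; request latency up ✗; thread count growing ✓; disk writes flat ✗; connection count growing ✓; error rate up ✓
(C) unbounded retry amplification — fails on memory flat, request latency up, thread count growing, connection count growing, error rate up (predicts memory climbing, not memory flat)
(D) thread-pool exhaustion — memory flat ✓; request latency up ✓; thread count growing ✓; disk writes flat ✗; connection count growing ✓; error rate up ✓
None of the listed candidates fits everything.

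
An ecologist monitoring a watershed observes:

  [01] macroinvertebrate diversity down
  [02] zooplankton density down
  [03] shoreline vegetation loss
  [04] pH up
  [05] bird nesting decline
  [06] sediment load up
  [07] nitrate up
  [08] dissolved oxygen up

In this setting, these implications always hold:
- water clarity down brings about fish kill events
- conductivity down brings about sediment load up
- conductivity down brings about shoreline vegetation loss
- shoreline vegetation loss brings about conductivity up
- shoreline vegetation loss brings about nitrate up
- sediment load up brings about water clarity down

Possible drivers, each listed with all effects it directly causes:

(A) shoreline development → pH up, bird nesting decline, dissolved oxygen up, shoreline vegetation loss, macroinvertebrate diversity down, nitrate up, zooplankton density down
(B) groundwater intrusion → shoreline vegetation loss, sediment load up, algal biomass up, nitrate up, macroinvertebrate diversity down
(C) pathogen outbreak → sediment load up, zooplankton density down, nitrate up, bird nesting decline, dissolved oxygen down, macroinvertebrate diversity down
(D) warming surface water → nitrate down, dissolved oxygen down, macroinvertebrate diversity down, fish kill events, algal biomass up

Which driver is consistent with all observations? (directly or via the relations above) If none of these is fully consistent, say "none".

Checking each candidate against the observations:
(A) shoreline development — macroinvertebrate diversity down match; zooplankton density down match; shoreline vegetation loss match; pH up match; bird nesting decline match; sediment load up miss; nitrate up match; dissolved oxygen up match
(B) groundwater intrusion — macroinvertebrate diversity down match; zooplankton density down miss; shoreline vegetation loss match; pH up miss; bird nesting decline miss; sediment load up match; nitrate up match; dissolved oxygen up miss
(C) pathogen outbreak — fails on shoreline vegetation loss, pH up, dissolved oxygen up (predicts dissolved oxygen down, not dissolved oxygen up)
(D) warming surface water — fails on zooplankton density down, shoreline vegetation loss, pH up, bird nesting decline, sediment load up, nitrate up, dissolved oxygen up (predicts nitrate down, not nitrate up; predicts dissolved oxygen down, not dissolved oxygen up)
Every candidate fails on at least one observation.

none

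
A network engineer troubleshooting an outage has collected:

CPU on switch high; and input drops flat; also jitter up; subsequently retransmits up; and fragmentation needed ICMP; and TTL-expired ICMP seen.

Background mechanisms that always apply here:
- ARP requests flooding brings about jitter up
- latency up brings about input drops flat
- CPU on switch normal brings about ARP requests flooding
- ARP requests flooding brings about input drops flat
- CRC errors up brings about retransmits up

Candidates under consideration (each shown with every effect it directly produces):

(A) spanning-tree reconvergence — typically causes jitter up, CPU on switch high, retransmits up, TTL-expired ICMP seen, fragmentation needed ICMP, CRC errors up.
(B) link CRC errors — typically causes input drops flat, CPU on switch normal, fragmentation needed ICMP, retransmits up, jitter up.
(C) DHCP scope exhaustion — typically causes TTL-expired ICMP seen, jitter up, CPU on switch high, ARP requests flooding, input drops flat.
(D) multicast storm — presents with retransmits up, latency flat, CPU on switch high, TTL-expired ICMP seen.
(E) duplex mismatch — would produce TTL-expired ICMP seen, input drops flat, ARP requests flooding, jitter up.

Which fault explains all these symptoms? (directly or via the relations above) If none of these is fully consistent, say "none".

Checking each candidate against the observations:
(A) spanning-tree reconvergence — does not account for input drops flat
(B) link CRC errors — CPU on switch high -; input drops flat +; jitter up +; retransmits up +; fragmentation needed ICMP +; TTL-expired ICMP seen -
(C) DHCP scope exhaustion — CPU on switch high +; input drops flat +; jitter up +; retransmits up -; fragmentation needed ICMP -; TTL-expired ICMP seen +
(D) multicast storm — CPU on switch high +; input drops flat -; jitter up -; retransmits up +; fragmentation needed ICMP -; TTL-expired ICMP seen +
(E) duplex mismatch — does not account for CPU on switch high, retransmits up, fragmentation needed ICMP
None of the listed candidates fits everything.

none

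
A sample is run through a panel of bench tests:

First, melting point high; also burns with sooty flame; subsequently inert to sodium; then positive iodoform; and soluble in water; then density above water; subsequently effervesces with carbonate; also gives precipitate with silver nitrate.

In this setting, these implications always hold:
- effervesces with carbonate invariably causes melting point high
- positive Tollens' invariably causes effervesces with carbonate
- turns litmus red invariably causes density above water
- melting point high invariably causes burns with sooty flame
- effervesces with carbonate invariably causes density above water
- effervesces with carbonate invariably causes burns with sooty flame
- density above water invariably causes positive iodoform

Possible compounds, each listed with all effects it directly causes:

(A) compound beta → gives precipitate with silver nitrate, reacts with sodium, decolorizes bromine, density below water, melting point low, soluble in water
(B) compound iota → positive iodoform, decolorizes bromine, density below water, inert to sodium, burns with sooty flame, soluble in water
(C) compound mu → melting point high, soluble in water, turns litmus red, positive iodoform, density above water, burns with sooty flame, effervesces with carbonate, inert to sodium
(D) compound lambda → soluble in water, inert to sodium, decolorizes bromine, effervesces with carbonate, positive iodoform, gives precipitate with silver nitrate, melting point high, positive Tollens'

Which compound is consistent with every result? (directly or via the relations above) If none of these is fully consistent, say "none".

D

Testing each hypothesis:
(A) compound beta — melting point high NO; burns with sooty flame NO; inert to sodium NO; positive iodoform NO; soluble in water yes; density above water NO; effervesces with carbonate NO; gives precipitate with silver nitrate yes
(B) compound iota — melting point high NO; burns with sooty flame yes; inert to sodium yes; positive iodoform yes; soluble in water yes; density above water NO; effervesces with carbonate NO; gives precipitate with silver nitrate NO
(C) compound mu — melting point high yes; burns with sooty flame yes; inert to sodium yes; positive iodoform yes; soluble in water yes; density above water yes; effervesces with carbonate yes; gives precipitate with silver nitrate NO
(D) compound lambda — accounts for every observation (burns with sooty flame by effervesces with carbonate → burns with sooty flame)
(D) alone accounts for all the evidence.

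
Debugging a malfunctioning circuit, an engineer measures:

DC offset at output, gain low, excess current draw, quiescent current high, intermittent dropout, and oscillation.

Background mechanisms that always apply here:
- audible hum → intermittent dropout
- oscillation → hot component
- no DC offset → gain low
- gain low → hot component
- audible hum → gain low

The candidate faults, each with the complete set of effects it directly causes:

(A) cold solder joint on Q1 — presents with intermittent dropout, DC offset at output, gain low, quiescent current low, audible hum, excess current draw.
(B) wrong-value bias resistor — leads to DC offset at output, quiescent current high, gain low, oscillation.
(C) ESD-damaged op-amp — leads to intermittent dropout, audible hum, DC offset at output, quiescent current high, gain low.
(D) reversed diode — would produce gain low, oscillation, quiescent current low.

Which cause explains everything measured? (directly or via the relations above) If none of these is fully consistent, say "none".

none

For each candidate, compare predicted effects to what was observed:
(A) cold solder joint on Q1 — DC offset at output match; gain low match; excess current draw match; quiescent current high miss; intermittent dropout match; oscillation miss
(B) wrong-value bias resistor — DC offset at output match; gain low match; excess current draw miss; quiescent current high match; intermittent dropout miss; oscillation match
(C) ESD-damaged op-amp — DC offset at output match; gain low match; excess current draw miss; quiescent current high match; intermittent dropout match; oscillation miss
(D) reversed diode — fails on DC offset at output, excess current draw, quiescent current high, intermittent dropout (predicts quiescent current low, not quiescent current high)
None of the listed candidates fits everything.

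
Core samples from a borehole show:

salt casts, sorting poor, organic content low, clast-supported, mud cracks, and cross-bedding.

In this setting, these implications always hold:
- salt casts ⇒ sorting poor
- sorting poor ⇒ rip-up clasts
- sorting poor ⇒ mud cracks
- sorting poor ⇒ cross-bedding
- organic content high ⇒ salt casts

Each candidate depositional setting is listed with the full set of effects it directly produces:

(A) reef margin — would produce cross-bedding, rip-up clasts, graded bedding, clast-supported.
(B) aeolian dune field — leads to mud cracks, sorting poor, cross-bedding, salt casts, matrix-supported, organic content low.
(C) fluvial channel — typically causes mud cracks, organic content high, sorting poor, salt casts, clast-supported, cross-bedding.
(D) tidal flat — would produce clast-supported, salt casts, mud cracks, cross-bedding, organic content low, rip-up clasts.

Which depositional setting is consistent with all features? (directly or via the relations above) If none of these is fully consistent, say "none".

For each candidate, compare predicted effects to what was observed:
(A) reef margin — does not account for salt casts, sorting poor, organic content low, mud cracks
(B) aeolian dune field — salt casts yes; sorting poor yes; organic content low yes; clast-supported NO; mud cracks yes; cross-bedding yes
(C) fluvial channel — salt casts yes; sorting poor yes; organic content low NO; clast-supported yes; mud cracks yes; cross-bedding yes
(D) tidal flat — salt casts yes; sorting poor yes (via salt casts → sorting poor); organic content low yes; clast-supported yes; mud cracks yes; cross-bedding yes
Only (D) is consistent with every observation.

D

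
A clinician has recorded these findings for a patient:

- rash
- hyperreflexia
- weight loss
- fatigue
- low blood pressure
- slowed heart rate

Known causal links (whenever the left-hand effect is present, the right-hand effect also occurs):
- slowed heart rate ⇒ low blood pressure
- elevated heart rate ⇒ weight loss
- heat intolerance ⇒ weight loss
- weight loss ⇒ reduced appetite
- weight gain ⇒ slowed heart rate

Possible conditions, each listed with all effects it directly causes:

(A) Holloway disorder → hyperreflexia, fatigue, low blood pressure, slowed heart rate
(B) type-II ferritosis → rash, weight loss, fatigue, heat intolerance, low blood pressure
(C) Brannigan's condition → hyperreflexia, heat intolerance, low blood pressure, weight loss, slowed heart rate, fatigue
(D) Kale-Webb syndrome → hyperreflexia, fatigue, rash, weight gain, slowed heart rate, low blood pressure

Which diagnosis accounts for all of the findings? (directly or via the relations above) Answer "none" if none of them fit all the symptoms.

none

Testing each hypothesis:
(A) Holloway disorder — rash -; hyperreflexia +; weight loss -; fatigue +; low blood pressure +; slowed heart rate +
(B) type-II ferritosis — does not account for hyperreflexia, slowed heart rate
(C) Brannigan's condition — does not account for rash
(D) Kale-Webb syndrome — rash +; hyperreflexia +; weight loss -; fatigue +; low blood pressure +; slowed heart rate +
None of the listed candidates fits everything.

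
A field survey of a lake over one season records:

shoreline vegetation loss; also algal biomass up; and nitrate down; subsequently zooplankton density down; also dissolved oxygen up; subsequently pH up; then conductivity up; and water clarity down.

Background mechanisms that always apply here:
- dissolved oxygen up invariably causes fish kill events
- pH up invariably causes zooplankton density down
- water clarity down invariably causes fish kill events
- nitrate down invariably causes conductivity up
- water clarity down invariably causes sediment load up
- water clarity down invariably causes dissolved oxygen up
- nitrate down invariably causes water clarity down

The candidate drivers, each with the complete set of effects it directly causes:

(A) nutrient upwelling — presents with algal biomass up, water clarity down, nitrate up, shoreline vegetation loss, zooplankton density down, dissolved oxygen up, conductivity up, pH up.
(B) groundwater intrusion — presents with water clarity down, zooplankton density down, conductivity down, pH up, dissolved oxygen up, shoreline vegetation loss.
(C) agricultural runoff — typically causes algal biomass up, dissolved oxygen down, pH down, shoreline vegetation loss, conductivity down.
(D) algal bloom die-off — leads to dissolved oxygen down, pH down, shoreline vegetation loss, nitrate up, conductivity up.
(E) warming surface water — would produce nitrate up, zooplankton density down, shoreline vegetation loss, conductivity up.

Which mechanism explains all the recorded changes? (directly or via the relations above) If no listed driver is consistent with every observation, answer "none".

none

Per-candidate check:
(A) nutrient upwelling — shoreline vegetation loss ✓; algal biomass up ✓; nitrate down ✗; zooplankton density down ✓; dissolved oxygen up ✓; pH up ✓; conductivity up ✓; water clarity down ✓
(B) groundwater intrusion — shoreline vegetation loss ✓; algal biomass up ✗; nitrate down ✗; zooplankton density down ✓; dissolved oxygen up ✓; pH up ✓; conductivity up ✗; water clarity down ✓
(C) agricultural runoff — shoreline vegetation loss ✓; algal biomass up ✓; nitrate down ✗; zooplankton density down ✗; dissolved oxygen up ✗; pH up ✗; conductivity up ✗; water clarity down ✗
(D) algal bloom die-off — fails on algal biomass up, nitrate down, zooplankton density down, dissolved oxygen up, pH up, water clarity down (predicts nitrate up, not nitrate down; predicts dissolved oxygen down, not dissolved oxygen up; predicts pH down, not pH up)
(E) warming surface water — fails on algal biomass up, nitrate down, dissolved oxygen up, pH up, water clarity down (predicts nitrate up, not nitrate down)
None of the listed candidates fits everything.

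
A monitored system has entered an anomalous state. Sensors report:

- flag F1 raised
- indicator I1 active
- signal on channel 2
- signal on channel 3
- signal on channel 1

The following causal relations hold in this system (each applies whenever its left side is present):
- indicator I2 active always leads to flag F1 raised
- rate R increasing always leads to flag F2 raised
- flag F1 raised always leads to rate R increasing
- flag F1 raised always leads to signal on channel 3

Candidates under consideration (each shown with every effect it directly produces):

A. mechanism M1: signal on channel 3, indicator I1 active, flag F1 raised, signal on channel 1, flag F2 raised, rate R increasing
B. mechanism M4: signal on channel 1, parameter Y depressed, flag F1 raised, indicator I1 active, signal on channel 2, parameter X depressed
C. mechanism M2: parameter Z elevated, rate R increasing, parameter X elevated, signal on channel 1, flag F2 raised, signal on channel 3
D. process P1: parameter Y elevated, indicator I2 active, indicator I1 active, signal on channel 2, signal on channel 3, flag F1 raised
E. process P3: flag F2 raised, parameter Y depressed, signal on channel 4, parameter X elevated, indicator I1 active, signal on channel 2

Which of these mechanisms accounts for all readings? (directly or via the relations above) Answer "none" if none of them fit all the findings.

Per-candidate check:
(A) mechanism M1 — flag F1 raised yes; indicator I1 active yes; signal on channel 2 NO; signal on channel 3 yes; signal on channel 1 yes
(B) mechanism M4 — accounts for every observation (signal on channel 3 by flag F1 raised → signal on channel 3)
(C) mechanism M2 — does not account for flag F1 raised, indicator I1 active, signal on channel 2
(D) process P1 — flag F1 raised yes; indicator I1 active yes; signal on channel 2 yes; signal on channel 3 yes; signal on channel 1 NO
(E) process P3 — flag F1 raised NO; indicator I1 active yes; signal on channel 2 yes; signal on channel 3 NO; signal on channel 1 NO
(B) is the only candidate with no mismatches.

B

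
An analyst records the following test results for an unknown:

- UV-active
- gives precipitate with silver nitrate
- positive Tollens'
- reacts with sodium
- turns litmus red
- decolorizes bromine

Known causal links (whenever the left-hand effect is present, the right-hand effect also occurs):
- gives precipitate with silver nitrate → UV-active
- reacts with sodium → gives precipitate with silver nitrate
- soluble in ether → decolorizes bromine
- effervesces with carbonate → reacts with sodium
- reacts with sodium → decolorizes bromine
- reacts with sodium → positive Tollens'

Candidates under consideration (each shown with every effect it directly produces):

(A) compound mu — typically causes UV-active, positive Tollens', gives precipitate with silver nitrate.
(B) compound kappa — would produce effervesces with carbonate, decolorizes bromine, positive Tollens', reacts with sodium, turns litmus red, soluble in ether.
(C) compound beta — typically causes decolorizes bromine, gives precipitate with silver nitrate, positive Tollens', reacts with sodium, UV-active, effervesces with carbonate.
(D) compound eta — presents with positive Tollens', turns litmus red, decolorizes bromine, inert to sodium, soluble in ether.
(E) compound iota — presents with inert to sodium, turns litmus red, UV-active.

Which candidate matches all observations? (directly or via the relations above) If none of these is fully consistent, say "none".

Per-candidate check:
(A) compound mu — UV-active +; gives precipitate with silver nitrate +; positive Tollens' +; reacts with sodium -; turns litmus red -; decolorizes bromine -
(B) compound kappa — accounts for every observation (UV-active through reacts with sodium → gives precipitate with silver nitrate → UV-active)
(C) compound beta — does not account for turns litmus red
(D) compound eta — fails on UV-active, gives precipitate with silver nitrate, reacts with sodium (predicts inert to sodium, not reacts with sodium)
(E) compound iota — fails on gives precipitate with silver nitrate, positive Tollens', reacts with sodium, decolorizes bromine (predicts inert to sodium, not reacts with sodium)
(B) alone accounts for all the evidence.

B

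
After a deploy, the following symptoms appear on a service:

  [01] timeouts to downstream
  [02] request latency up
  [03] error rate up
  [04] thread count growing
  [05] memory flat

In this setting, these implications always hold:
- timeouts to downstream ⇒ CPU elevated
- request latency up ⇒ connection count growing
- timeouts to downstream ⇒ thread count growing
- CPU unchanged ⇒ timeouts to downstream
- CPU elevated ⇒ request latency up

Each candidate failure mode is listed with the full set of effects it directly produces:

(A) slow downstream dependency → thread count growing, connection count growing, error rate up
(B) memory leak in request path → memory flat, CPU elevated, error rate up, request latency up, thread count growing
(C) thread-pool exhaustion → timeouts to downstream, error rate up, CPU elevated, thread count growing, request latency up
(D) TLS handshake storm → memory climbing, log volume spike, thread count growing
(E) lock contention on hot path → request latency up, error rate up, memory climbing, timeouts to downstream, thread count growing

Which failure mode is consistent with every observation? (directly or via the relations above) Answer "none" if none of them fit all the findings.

For each candidate, compare predicted effects to what was observed:
(A) slow downstream dependency — timeouts to downstream ✗; request latency up ✗; error rate up ✓; thread count growing ✓; memory flat ✗
(B) memory leak in request path — timeouts to downstream ✗; request latency up ✓; error rate up ✓; thread count growing ✓; memory flat ✓
(C) thread-pool exhaustion — does not account for memory flat
(D) TLS handshake storm — timeouts to downstream ✗; request latency up ✗; error rate up ✗; thread count growing ✓; memory flat ✗
(E) lock contention on hot path — timeouts to downstream ✓; request latency up ✓; error rate up ✓; thread count growing ✓; memory flat ✗
Every candidate fails on at least one observation.

none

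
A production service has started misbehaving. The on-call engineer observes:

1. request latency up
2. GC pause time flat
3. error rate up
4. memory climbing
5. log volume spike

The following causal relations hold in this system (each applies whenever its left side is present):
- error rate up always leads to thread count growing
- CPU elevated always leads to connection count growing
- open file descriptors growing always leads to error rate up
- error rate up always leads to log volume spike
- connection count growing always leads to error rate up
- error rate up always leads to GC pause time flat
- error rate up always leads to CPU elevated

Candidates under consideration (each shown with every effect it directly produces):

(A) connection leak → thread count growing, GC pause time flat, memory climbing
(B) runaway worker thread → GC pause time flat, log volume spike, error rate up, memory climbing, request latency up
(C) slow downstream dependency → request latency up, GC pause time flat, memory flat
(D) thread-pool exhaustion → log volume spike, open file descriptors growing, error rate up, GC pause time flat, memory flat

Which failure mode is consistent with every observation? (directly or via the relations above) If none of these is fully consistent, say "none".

B

Testing each hypothesis:
(A) connection leak — does not account for request latency up, error rate up, log volume spike
(B) runaway worker thread — request latency up +; GC pause time flat +; error rate up +; memory climbing +; log volume spike +
(C) slow downstream dependency — fails on error rate up, memory climbing, log volume spike (predicts memory flat, not memory climbing)
(D) thread-pool exhaustion — fails on request latency up, memory climbing (predicts memory flat, not memory climbing)
(B) is the only candidate with no mismatches.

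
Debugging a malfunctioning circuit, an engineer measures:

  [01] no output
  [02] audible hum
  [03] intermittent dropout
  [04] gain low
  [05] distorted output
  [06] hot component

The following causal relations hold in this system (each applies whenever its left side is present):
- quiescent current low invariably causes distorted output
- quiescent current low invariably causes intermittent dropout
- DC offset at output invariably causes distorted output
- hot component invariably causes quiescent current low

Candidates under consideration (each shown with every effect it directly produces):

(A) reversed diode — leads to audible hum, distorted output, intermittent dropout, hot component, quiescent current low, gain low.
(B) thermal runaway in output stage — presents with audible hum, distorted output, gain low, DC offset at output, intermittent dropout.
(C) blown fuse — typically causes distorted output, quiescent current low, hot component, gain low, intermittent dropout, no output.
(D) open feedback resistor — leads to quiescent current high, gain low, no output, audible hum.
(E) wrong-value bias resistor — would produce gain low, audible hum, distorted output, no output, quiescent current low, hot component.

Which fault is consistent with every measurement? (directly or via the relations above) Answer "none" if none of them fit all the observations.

Testing each hypothesis:
(A) reversed diode — does not account for no output
(B) thermal runaway in output stage — no output NO; audible hum yes; intermittent dropout yes; gain low yes; distorted output yes; hot component NO
(C) blown fuse — no output yes; audible hum NO; intermittent dropout yes; gain low yes; distorted output yes; hot component yes
(D) open feedback resistor — does not account for intermittent dropout, distorted output, hot component
(E) wrong-value bias resistor — accounts for every observation (intermittent dropout via quiescent current low → intermittent dropout)
(E) is the only candidate with no mismatches.

E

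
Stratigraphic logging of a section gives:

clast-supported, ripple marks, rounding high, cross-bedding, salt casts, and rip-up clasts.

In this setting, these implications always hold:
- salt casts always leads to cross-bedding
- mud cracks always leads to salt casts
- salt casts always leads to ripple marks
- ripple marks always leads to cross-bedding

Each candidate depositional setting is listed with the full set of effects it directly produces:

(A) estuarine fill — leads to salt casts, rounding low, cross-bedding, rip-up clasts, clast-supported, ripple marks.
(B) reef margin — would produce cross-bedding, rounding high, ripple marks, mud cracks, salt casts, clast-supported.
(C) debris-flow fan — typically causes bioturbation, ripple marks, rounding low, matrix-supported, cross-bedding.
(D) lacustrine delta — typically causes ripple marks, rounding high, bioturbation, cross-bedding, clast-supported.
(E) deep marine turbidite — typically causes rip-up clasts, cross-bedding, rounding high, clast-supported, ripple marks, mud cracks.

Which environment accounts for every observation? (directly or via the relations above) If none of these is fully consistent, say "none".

E

Checking each candidate against the observations:
(A) estuarine fill — clast-supported match; ripple marks match; rounding high miss; cross-bedding match; salt casts match; rip-up clasts match
(B) reef margin — clast-supported match; ripple marks match; rounding high match; cross-bedding match; salt casts match; rip-up clasts miss
(C) debris-flow fan — clast-supported miss; ripple marks match; rounding high miss; cross-bedding match; salt casts miss; rip-up clasts miss
(D) lacustrine delta — does not account for salt casts, rip-up clasts
(E) deep marine turbidite — clast-supported match; ripple marks match; rounding high match; cross-bedding match; salt casts match (via mud cracks → salt casts); rip-up clasts match
Only (E) is consistent with every observation.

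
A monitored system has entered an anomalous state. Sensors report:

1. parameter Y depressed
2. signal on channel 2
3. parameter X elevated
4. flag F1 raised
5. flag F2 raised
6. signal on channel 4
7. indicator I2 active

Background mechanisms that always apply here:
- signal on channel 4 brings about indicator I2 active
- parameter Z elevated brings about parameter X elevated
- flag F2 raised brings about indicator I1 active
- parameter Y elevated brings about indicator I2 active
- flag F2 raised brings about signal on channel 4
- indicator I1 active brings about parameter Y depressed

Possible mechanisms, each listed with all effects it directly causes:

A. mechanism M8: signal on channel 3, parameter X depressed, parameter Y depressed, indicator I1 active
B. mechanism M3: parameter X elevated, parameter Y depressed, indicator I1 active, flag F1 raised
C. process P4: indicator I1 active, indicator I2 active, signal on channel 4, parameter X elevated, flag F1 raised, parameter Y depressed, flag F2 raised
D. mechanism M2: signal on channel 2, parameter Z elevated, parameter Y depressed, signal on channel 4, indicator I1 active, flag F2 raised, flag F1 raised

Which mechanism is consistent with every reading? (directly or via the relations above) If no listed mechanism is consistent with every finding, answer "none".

D

Testing each hypothesis:
(A) mechanism M8 — fails on signal on channel 2, parameter X elevated, flag F1 raised, flag F2 raised, signal on channel 4, indicator I2 active (predicts parameter X depressed, not parameter X elevated)
(B) mechanism M3 — parameter Y depressed ✓; signal on channel 2 ✗; parameter X elevated ✓; flag F1 raised ✓; flag F2 raised ✗; signal on channel 4 ✗; indicator I2 active ✗
(C) process P4 — parameter Y depressed ✓; signal on channel 2 ✗; parameter X elevated ✓; flag F1 raised ✓; flag F2 raised ✓; signal on channel 4 ✓; indicator I2 active ✓
(D) mechanism M2 — parameter Y depressed ✓; signal on channel 2 ✓; parameter X elevated ✓ (by parameter Z elevated → parameter X elevated); flag F1 raised ✓; flag F2 raised ✓; signal on channel 4 ✓; indicator I2 active ✓ (by signal on channel 4 → indicator I2 active)
(D) is the only candidate with no mismatches.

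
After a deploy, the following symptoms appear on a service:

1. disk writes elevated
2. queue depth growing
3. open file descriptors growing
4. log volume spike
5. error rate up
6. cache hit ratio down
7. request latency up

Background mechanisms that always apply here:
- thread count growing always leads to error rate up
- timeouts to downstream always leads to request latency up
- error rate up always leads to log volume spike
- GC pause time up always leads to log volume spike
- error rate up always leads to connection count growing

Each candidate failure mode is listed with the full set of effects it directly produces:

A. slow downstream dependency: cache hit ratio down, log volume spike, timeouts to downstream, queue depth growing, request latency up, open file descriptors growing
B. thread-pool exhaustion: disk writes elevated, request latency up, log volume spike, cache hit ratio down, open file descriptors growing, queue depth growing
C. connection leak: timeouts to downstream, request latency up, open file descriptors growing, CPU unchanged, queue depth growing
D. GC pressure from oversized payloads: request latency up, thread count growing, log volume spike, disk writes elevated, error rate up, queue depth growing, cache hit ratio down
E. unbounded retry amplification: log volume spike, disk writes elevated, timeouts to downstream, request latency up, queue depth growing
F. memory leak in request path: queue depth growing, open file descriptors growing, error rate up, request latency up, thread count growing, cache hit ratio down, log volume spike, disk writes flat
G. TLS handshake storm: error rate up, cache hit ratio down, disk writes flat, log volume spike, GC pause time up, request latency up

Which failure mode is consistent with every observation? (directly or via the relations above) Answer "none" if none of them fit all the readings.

Checking each candidate against the observations:
(A) slow downstream dependency — disk writes elevated NO; queue depth growing yes; open file descriptors growing yes; log volume spike yes; error rate up NO; cache hit ratio down yes; request latency up yes
(B) thread-pool exhaustion — disk writes elevated yes; queue depth growing yes; open file descriptors growing yes; log volume spike yes; error rate up NO; cache hit ratio down yes; request latency up yes
(C) connection leak — disk writes elevated NO; queue depth growing yes; open file descriptors growing yes; log volume spike NO; error rate up NO; cache hit ratio down NO; request latency up yes
(D) GC pressure from oversized payloads — disk writes elevated yes; queue depth growing yes; open file descriptors growing NO; log volume spike yes; error rate up yes; cache hit ratio down yes; request latency up yes
(E) unbounded retry amplification — disk writes elevated yes; queue depth growing yes; open file descriptors growing NO; log volume spike yes; error rate up NO; cache hit ratio down NO; request latency up yes
(F) memory leak in request path — fails on disk writes elevated (predicts disk writes flat, not disk writes elevated)
(G) TLS handshake storm — disk writes elevated NO; queue depth growing NO; open file descriptors growing NO; log volume spike yes; error rate up yes; cache hit ratio down yes; request latency up yes
Every candidate fails on at least one observation.

none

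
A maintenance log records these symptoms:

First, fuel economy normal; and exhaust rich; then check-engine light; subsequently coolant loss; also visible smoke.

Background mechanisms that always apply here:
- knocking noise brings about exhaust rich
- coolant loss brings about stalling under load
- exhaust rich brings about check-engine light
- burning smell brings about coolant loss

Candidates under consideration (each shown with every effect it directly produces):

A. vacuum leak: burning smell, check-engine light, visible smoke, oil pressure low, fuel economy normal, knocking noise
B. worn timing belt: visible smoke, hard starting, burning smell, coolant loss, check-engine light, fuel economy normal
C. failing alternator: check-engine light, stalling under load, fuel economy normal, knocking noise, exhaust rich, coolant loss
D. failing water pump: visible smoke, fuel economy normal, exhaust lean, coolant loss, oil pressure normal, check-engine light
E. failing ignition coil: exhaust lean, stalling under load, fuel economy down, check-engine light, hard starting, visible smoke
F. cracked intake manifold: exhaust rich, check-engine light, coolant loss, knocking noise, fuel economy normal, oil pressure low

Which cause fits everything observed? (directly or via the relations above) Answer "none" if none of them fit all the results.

A

For each candidate, compare predicted effects to what was observed:
(A) vacuum leak — fuel economy normal ✓; exhaust rich ✓ (by knocking noise → exhaust rich); check-engine light ✓; coolant loss ✓ (by burning smell → coolant loss); visible smoke ✓
(B) worn timing belt — fuel economy normal ✓; exhaust rich ✗; check-engine light ✓; coolant loss ✓; visible smoke ✓
(C) failing alternator — does not account for visible smoke
(D) failing water pump — fails on exhaust rich (predicts exhaust lean, not exhaust rich)
(E) failing ignition coil — fails on fuel economy normal, exhaust rich, coolant loss (predicts fuel economy down, not fuel economy normal; predicts exhaust lean, not exhaust rich)
(F) cracked intake manifold — does not account for visible smoke
(A) alone accounts for all the evidence.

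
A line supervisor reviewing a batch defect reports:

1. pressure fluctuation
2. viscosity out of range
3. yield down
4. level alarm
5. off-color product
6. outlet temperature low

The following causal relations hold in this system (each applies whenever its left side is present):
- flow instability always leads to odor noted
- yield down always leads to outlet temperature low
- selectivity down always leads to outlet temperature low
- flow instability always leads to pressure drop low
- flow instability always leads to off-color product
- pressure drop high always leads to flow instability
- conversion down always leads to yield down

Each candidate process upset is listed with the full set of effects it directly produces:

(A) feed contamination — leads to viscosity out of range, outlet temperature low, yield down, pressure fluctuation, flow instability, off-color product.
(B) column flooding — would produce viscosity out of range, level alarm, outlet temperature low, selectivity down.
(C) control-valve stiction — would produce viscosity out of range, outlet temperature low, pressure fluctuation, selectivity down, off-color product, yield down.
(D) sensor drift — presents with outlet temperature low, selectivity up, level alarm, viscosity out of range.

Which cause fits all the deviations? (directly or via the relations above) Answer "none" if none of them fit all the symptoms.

For each candidate, compare predicted effects to what was observed:
(A) feed contamination — pressure fluctuation ✓; viscosity out of range ✓; yield down ✓; level alarm ✗; off-color product ✓; outlet temperature low ✓
(B) column flooding — pressure fluctuation ✗; viscosity out of range ✓; yield down ✗; level alarm ✓; off-color product ✗; outlet temperature low ✓
(C) control-valve stiction — pressure fluctuation ✓; viscosity out of range ✓; yield down ✓; level alarm ✗; off-color product ✓; outlet temperature low ✓
(D) sensor drift — does not account for pressure fluctuation, yield down, off-color product
No candidate is consistent with all observations.

none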